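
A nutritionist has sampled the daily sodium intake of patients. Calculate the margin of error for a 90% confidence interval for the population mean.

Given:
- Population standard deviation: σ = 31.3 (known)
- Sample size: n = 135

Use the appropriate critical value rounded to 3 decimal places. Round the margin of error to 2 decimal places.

The population standard deviation σ is known, so use the z-interval margin of error formula.

For 90% confidence, z* = 1.645 (from standard normal table)

Margin of error formula for z-interval: E = z* × σ/√n

E = 1.645 × 31.3/√135
  = 1.645 × 2.693875
  = 4.4314

Rounded to 2 decimal places:

4.43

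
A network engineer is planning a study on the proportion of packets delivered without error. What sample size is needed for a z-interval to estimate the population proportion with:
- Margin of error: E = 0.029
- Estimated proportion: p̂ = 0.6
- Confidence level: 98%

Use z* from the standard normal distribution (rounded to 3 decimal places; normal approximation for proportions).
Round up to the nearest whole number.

Using z* for proportion z-interval (normal approximation).

For 98% confidence, z* = 2.326 (from standard normal table)

Sample size formula for proportion z-interval: n = z*²p̂(1-p̂)/E²

n = 2.326² × 0.6 × 0.4 / 0.029²
  = 5.410276 × 0.24 / 0.000841
  = 1543.9551

Round up to the nearest whole number: n = 1544

1544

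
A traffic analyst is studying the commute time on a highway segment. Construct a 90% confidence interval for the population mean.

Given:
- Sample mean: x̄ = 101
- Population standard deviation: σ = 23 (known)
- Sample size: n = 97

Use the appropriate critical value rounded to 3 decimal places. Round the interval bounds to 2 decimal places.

The population standard deviation σ is known, so use a z-interval (standard normal critical value).

For 90% confidence, z* = 1.645 (from standard normal table)

Standard error: SE = σ/√n = 23/√97 = 2.335296

Margin of error: E = z* × SE = 1.645 × 2.335296 = 3.8416

Z-interval: x̄ ± E = 101 ± 3.8416 = (97.1584, 104.8416)

Rounded to 2 decimal places:

(97.16, 104.84)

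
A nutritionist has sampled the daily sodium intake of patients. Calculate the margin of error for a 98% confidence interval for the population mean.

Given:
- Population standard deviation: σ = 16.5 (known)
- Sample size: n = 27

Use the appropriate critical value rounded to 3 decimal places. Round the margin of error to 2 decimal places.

The population standard deviation σ is known, so use the z-interval margin of error formula.

For 98% confidence, z* = 2.326 (from standard normal table)

Margin of error formula for z-interval: E = z* × σ/√n

E = 2.326 × 16.5/√27
  = 2.326 × 3.175426
  = 7.3860

Rounded to 2 decimal places:

7.39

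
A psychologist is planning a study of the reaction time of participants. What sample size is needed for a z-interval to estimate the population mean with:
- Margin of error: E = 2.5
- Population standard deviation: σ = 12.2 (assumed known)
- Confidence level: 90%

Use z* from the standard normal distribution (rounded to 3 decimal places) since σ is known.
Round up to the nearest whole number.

Using z* since population σ is known (z-interval formula).

For 90% confidence, z* = 1.645 (from standard normal table)

Sample size formula for z-interval: n = (z*σ/E)²

n = (1.645 × 12.2 / 2.5)²
  = (8.027600)²
  = 64.4424

Round up to the nearest whole number: n = 65

65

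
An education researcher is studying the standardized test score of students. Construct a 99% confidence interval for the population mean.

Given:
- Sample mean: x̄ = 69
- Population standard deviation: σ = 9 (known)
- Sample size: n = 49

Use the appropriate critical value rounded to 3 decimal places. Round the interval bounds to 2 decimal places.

The population standard deviation σ is known, so use a z-interval (standard normal critical value).

For 99% confidence, z* = 2.576 (from standard normal table)

Standard error: SE = σ/√n = 9/√49 = 1.285714

Margin of error: E = z* × SE = 2.576 × 1.285714 = 3.3120

Z-interval: x̄ ± E = 69 ± 3.3120 = (65.6880, 72.3120)

Rounded to 2 decimal places:

(65.69, 72.31)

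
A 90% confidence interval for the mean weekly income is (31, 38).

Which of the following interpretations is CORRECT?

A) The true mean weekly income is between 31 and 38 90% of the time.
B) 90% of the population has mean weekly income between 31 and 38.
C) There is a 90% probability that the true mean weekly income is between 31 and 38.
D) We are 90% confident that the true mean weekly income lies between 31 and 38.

A confidence interval represents our confidence in the procedure, not a probability statement about the parameter.

Key concept: If we repeated this sampling process many times and computed a 90% CI each time, about 90% of those intervals would contain the true population parameter.

For this specific interval (31, 38):
- Midpoint (point estimate): 34.5
- Margin of error: 3.5

The correct interpretation is the one stating confidence that the true parameter lies in the interval — option D.

D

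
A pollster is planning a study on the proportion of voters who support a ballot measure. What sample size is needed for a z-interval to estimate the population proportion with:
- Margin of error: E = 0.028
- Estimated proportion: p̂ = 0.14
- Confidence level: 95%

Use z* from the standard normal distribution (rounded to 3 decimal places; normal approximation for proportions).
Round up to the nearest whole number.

Using z* for proportion z-interval (normal approximation).

For 95% confidence, z* = 1.96 (from standard normal table)

Sample size formula for proportion z-interval: n = z*²p̂(1-p̂)/E²

n = 1.96² × 0.14 × 0.86 / 0.028²
  = 3.8416 × 0.1204 / 0.000784
  = 589.9600

Round up to the nearest whole number: n = 590

590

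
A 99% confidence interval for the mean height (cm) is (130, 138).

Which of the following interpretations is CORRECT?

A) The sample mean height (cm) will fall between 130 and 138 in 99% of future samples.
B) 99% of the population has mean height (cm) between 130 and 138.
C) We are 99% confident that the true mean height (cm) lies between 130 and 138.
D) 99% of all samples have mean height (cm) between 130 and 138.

A confidence interval represents our confidence in the procedure, not a probability statement about the parameter.

Key concept: If we repeated this sampling process many times and computed a 99% CI each time, about 99% of those intervals would contain the true population parameter.

For this specific interval (130, 138):
- Midpoint (point estimate): 134
- Margin of error: 4

The correct interpretation is the one stating confidence that the true parameter lies in the interval — option C.

C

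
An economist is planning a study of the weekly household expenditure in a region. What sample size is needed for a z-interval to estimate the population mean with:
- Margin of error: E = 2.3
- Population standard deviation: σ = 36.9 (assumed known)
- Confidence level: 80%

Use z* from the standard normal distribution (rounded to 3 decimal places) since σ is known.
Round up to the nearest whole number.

Using z* since population σ is known (z-interval formula).

For 80% confidence, z* = 1.282 (from standard normal table)

Sample size formula for z-interval: n = (z*σ/E)²

n = (1.282 × 36.9 / 2.3)²
  = (20.567739)²
  = 423.0319

Round up to the nearest whole number: n = 424

424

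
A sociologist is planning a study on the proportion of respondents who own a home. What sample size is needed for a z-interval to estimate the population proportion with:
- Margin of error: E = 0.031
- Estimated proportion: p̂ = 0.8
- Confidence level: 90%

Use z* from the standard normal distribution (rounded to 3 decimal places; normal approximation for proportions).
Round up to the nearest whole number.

Using z* for proportion z-interval (normal approximation).

For 90% confidence, z* = 1.645 (from standard normal table)

Sample size formula for proportion z-interval: n = z*²p̂(1-p̂)/E²

n = 1.645² × 0.8 × 0.2 / 0.031²
  = 2.706025 × 0.16 / 0.000961
  = 450.5349

Round up to the nearest whole number: n = 451

451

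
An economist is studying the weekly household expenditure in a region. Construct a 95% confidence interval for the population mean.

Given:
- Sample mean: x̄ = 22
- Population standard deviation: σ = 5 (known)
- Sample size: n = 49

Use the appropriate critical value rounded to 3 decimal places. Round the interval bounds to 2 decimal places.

The population standard deviation σ is known, so use a z-interval (standard normal critical value).

For 95% confidence, z* = 1.96 (from standard normal table)

Standard error: SE = σ/√n = 5/√49 = 0.714286

Margin of error: E = z* × SE = 1.96 × 0.714286 = 1.4000

Z-interval: x̄ ± E = 22 ± 1.4000 = (20.6000, 23.4000)

Rounded to 2 decimal places:

(20.60, 23.40)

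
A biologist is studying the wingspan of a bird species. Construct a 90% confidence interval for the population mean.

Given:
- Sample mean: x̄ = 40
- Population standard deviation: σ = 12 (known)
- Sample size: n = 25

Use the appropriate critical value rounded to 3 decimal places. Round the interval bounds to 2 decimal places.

The population standard deviation σ is known, so use a z-interval (standard normal critical value).

For 90% confidence, z* = 1.645 (from standard normal table)

Standard error: SE = σ/√n = 12/√25 = 2.400000

Margin of error: E = z* × SE = 1.645 × 2.400000 = 3.9480

Z-interval: x̄ ± E = 40 ± 3.9480 = (36.0520, 43.9480)

Rounded to 2 decimal places:

(36.05, 43.95)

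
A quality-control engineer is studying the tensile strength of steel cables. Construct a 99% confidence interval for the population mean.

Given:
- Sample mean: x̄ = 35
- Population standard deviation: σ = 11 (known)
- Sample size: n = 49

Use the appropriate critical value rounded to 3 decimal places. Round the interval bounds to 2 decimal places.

The population standard deviation σ is known, so use a z-interval (standard normal critical value).

For 99% confidence, z* = 2.576 (from standard normal table)

Standard error: SE = σ/√n = 11/√49 = 1.571429

Margin of error: E = z* × SE = 2.576 × 1.571429 = 4.0480

Z-interval: x̄ ± E = 35 ± 4.0480 = (30.9520, 39.0480)

Rounded to 2 decimal places:

(30.95, 39.05)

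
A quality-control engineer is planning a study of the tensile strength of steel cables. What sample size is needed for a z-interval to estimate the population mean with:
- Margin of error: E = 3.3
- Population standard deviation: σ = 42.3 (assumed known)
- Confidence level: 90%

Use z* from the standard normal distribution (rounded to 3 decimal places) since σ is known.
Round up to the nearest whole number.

Using z* since population σ is known (z-interval formula).

For 90% confidence, z* = 1.645 (from standard normal table)

Sample size formula for z-interval: n = (z*σ/E)²

n = (1.645 × 42.3 / 3.3)²
  = (21.085909)²
  = 444.6156

Round up to the nearest whole number: n = 445

445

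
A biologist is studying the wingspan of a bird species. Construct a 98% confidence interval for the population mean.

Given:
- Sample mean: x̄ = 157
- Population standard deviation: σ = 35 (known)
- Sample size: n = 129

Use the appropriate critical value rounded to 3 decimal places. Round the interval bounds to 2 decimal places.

The population standard deviation σ is known, so use a z-interval (standard normal critical value).

For 98% confidence, z* = 2.326 (from standard normal table)

Standard error: SE = σ/√n = 35/√129 = 3.081578

Margin of error: E = z* × SE = 2.326 × 3.081578 = 7.1678

Z-interval: x̄ ± E = 157 ± 7.1678 = (149.8322, 164.1678)

Rounded to 2 decimal places:

(149.83, 164.17)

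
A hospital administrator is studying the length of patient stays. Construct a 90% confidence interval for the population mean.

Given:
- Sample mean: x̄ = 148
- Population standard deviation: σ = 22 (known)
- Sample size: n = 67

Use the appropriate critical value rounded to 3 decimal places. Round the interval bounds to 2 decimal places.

The population standard deviation σ is known, so use a z-interval (standard normal critical value).

For 90% confidence, z* = 1.645 (from standard normal table)

Standard error: SE = σ/√n = 22/√67 = 2.687728

Margin of error: E = z* × SE = 1.645 × 2.687728 = 4.4213

Z-interval: x̄ ± E = 148 ± 4.4213 = (143.5787, 152.4213)

Rounded to 2 decimal places:

(143.58, 152.42)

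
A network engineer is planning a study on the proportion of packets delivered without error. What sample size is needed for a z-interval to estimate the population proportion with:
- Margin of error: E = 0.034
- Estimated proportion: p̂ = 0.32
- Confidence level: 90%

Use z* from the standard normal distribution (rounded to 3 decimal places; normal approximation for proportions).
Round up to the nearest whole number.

Using z* for proportion z-interval (normal approximation).

For 90% confidence, z* = 1.645 (from standard normal table)

Sample size formula for proportion z-interval: n = z*²p̂(1-p̂)/E²

n = 1.645² × 0.32 × 0.68 / 0.034²
  = 2.706025 × 0.2176 / 0.001156
  = 509.3694

Round up to the nearest whole number: n = 510

510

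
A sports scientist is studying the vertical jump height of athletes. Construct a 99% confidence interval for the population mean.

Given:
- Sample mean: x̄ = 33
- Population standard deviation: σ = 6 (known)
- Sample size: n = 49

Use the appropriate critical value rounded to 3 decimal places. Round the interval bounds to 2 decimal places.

The population standard deviation σ is known, so use a z-interval (standard normal critical value).

For 99% confidence, z* = 2.576 (from standard normal table)

Standard error: SE = σ/√n = 6/√49 = 0.857143

Margin of error: E = z* × SE = 2.576 × 0.857143 = 2.2080

Z-interval: x̄ ± E = 33 ± 2.2080 = (30.7920, 35.2080)

Rounded to 2 decimal places:

(30.79, 35.21)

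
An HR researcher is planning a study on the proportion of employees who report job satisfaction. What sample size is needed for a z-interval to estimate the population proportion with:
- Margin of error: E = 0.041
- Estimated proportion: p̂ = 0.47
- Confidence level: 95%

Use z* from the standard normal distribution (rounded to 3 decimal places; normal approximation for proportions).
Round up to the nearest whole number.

Using z* for proportion z-interval (normal approximation).

For 95% confidence, z* = 1.96 (from standard normal table)

Sample size formula for proportion z-interval: n = z*²p̂(1-p̂)/E²

n = 1.96² × 0.47 × 0.53 / 0.041²
  = 3.8416 × 0.2491 / 0.001681
  = 569.2698

Round up to the nearest whole number: n = 570

570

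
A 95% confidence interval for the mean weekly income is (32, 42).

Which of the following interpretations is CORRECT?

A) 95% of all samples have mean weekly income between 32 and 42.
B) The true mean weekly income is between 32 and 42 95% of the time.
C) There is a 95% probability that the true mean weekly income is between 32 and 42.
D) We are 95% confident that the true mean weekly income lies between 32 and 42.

A confidence interval represents our confidence in the procedure, not a probability statement about the parameter.

Key concept: If we repeated this sampling process many times and computed a 95% CI each time, about 95% of those intervals would contain the true population parameter.

For this specific interval (32, 42):
- Midpoint (point estimate): 37
- Margin of error: 5

The correct interpretation is the one stating confidence that the true parameter lies in the interval — option D.

D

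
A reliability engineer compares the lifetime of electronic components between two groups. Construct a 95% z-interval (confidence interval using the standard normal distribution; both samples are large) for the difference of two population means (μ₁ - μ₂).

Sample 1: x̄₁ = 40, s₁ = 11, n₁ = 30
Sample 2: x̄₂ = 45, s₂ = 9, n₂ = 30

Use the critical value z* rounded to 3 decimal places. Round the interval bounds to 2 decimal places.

Both samples are large (n₁ = 30 ≥ 30, n₂ = 30 ≥ 30), so a z-interval for the difference of means applies.

Point estimate: x̄₁ - x̄₂ = 40 - 45 = -5

Standard error: SE = √(s₁²/n₁ + s₂²/n₂)
= √(11²/30 + 9²/30)
= √(4.033333 + 2.700000)
= 2.594867

For 95% confidence, z* = 1.96 (from standard normal table)
Margin of error: E = z* × SE = 1.96 × 2.594867 = 5.0859

Z-interval: (x̄₁ - x̄₂) ± E = -5 ± 5.0859 = (-10.0859, 0.0859)

Rounded to 2 decimal places:

(-10.09, 0.09)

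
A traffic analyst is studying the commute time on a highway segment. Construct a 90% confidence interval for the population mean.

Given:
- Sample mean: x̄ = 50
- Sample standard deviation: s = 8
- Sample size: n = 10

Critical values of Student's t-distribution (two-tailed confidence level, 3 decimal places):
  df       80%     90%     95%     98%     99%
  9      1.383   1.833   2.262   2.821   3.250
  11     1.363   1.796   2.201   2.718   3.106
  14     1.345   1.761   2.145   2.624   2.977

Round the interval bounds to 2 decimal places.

The population standard deviation σ is unknown (only the sample standard deviation s is given), so use a t-interval with df = n - 1 = 10 - 1 = 9.

For 90% confidence with df = 9, t* = 1.833 (from t-table)

Standard error: SE = s/√n = 8/√10 = 2.529822

Margin of error: E = t* × SE = 1.833 × 2.529822 = 4.6372

T-interval: x̄ ± E = 50 ± 4.6372 = (45.3628, 54.6372)

Rounded to 2 decimal places:

(45.36, 54.64)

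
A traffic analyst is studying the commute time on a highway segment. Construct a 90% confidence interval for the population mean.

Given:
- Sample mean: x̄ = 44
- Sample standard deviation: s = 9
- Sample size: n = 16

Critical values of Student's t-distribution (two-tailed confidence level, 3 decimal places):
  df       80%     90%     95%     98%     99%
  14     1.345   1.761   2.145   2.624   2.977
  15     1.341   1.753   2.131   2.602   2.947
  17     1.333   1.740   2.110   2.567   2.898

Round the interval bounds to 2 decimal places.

The population standard deviation σ is unknown (only the sample standard deviation s is given), so use a t-interval with df = n - 1 = 16 - 1 = 15.

For 90% confidence with df = 15, t* = 1.753 (from t-table)

Standard error: SE = s/√n = 9/√16 = 2.250000

Margin of error: E = t* × SE = 1.753 × 2.250000 = 3.9442

T-interval: x̄ ± E = 44 ± 3.9442 = (40.0558, 47.9442)

Rounded to 2 decimal places:

(40.06, 47.94)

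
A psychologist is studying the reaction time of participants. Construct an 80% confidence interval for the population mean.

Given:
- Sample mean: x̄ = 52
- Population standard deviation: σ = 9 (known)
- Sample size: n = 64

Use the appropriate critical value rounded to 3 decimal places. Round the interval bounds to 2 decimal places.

The population standard deviation σ is known, so use a z-interval (standard normal critical value).

For 80% confidence, z* = 1.282 (from standard normal table)

Standard error: SE = σ/√n = 9/√64 = 1.125000

Margin of error: E = z* × SE = 1.282 × 1.125000 = 1.4423

Z-interval: x̄ ± E = 52 ± 1.4423 = (50.5577, 53.4423)

Rounded to 2 decimal places:

(50.56, 53.44)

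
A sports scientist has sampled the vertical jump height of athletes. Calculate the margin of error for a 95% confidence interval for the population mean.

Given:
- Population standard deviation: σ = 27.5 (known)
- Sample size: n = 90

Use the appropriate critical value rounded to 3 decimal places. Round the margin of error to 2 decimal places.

The population standard deviation σ is known, so use the z-interval margin of error formula.

For 95% confidence, z* = 1.96 (from standard normal table)

Margin of error formula for z-interval: E = z* × σ/√n

E = 1.96 × 27.5/√90
  = 1.96 × 2.898755
  = 5.6816

Rounded to 2 decimal places:

5.68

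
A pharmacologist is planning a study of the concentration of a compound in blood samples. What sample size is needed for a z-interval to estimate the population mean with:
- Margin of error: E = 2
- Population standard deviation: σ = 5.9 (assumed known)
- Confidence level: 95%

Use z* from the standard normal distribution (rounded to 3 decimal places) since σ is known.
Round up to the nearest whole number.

Using z* since population σ is known (z-interval formula).

For 95% confidence, z* = 1.96 (from standard normal table)

Sample size formula for z-interval: n = (z*σ/E)²

n = (1.96 × 5.9 / 2)²
  = (5.782000)²
  = 33.4315

Round up to the nearest whole number: n = 34

34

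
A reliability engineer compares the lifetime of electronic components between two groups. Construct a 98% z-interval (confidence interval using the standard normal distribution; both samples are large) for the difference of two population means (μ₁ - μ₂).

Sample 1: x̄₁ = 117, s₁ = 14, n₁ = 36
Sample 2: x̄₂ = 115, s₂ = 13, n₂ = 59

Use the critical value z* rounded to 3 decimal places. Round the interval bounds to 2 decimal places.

Both samples are large (n₁ = 36 ≥ 30, n₂ = 59 ≥ 30), so a z-interval for the difference of means applies.

Point estimate: x̄₁ - x̄₂ = 117 - 115 = 2

Standard error: SE = √(s₁²/n₁ + s₂²/n₂)
= √(14²/36 + 13²/59)
= √(5.444444 + 2.864407)
= 2.882508

For 98% confidence, z* = 2.326 (from standard normal table)
Margin of error: E = z* × SE = 2.326 × 2.882508 = 6.7047

Z-interval: (x̄₁ - x̄₂) ± E = 2 ± 6.7047 = (-4.7047, 8.7047)

Rounded to 2 decimal places:

(-4.70, 8.70)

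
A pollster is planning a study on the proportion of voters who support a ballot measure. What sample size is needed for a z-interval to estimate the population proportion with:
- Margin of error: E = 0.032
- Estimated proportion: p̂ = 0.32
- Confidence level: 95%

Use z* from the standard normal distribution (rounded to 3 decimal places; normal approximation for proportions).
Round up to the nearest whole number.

Using z* for proportion z-interval (normal approximation).

For 95% confidence, z* = 1.96 (from standard normal table)

Sample size formula for proportion z-interval: n = z*²p̂(1-p̂)/E²

n = 1.96² × 0.32 × 0.68 / 0.032²
  = 3.8416 × 0.2176 / 0.001024
  = 816.3400

Round up to the nearest whole number: n = 817

817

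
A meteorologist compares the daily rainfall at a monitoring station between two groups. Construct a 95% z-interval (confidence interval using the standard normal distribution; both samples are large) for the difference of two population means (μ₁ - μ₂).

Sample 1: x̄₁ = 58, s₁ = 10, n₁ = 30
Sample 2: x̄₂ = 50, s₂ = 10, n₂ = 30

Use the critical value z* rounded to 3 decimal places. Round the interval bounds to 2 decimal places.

Both samples are large (n₁ = 30 ≥ 30, n₂ = 30 ≥ 30), so a z-interval for the difference of means applies.

Point estimate: x̄₁ - x̄₂ = 58 - 50 = 8

Standard error: SE = √(s₁²/n₁ + s₂²/n₂)
= √(10²/30 + 10²/30)
= √(3.333333 + 3.333333)
= 2.581989

For 95% confidence, z* = 1.96 (from standard normal table)
Margin of error: E = z* × SE = 1.96 × 2.581989 = 5.0607

Z-interval: (x̄₁ - x̄₂) ± E = 8 ± 5.0607 = (2.9393, 13.0607)

Rounded to 2 decimal places:

(2.94, 13.06)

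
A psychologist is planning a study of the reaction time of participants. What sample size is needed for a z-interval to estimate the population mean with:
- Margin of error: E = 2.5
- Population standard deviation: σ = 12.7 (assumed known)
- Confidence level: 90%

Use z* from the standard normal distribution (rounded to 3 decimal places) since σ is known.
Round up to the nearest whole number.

Using z* since population σ is known (z-interval formula).

For 90% confidence, z* = 1.645 (from standard normal table)

Sample size formula for z-interval: n = (z*σ/E)²

n = (1.645 × 12.7 / 2.5)²
  = (8.356600)²
  = 69.8328

Round up to the nearest whole number: n = 70

70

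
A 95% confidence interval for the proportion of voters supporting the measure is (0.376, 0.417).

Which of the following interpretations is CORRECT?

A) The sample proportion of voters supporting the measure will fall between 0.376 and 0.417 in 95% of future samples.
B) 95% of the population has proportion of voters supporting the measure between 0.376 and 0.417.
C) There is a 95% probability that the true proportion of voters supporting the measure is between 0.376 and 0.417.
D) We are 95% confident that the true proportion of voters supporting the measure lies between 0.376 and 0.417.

A confidence interval represents our confidence in the procedure, not a probability statement about the parameter.

Key concept: If we repeated this sampling process many times and computed a 95% CI each time, about 95% of those intervals would contain the true population parameter.

For this specific interval (0.376, 0.417):
- Midpoint (point estimate): 0.3965
- Margin of error: 0.0205

The correct interpretation is the one stating confidence that the true parameter lies in the interval — option D.

D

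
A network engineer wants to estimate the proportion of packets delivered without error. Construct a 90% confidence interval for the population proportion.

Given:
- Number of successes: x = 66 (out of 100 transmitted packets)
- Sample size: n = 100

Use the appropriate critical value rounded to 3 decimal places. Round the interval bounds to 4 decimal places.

Sample proportion: p̂ = 66/100 = 0.660000

Check conditions for normal approximation:
  np̂ = 66 ≥ 10 ✓
  n(1-p̂) = 34 ≥ 10 ✓

The sample is large enough, so use a z-interval (normal approximation) for the proportion.

For 90% confidence, z* = 1.645 (from standard normal table)

Standard error: SE = √(p̂(1-p̂)/n) = √(0.660000×0.340000/100) = 0.04737088

Margin of error: E = z* × SE = 1.645 × 0.04737088 = 0.077925

Z-interval: p̂ ± E = 0.660000 ± 0.077925 = (0.582075, 0.737925)

Rounded to 4 decimal places:

(0.5821, 0.7379)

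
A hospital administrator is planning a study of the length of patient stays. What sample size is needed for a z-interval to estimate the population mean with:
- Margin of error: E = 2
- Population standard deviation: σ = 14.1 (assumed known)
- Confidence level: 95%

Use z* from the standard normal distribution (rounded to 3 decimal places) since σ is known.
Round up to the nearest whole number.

Using z* since population σ is known (z-interval formula).

For 95% confidence, z* = 1.96 (from standard normal table)

Sample size formula for z-interval: n = (z*σ/E)²

n = (1.96 × 14.1 / 2)²
  = (13.818000)²
  = 190.9371

Round up to the nearest whole number: n = 191

191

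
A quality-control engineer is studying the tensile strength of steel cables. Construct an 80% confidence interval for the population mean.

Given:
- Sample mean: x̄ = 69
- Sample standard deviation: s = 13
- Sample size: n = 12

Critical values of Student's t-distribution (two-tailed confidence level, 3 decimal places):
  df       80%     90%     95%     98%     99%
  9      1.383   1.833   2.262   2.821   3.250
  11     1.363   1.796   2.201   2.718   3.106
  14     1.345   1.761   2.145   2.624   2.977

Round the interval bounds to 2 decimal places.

The population standard deviation σ is unknown (only the sample standard deviation s is given), so use a t-interval with df = n - 1 = 12 - 1 = 11.

For 80% confidence with df = 11, t* = 1.363 (from t-table)

Standard error: SE = s/√n = 13/√12 = 3.7527767

Margin of error: E = t* × SE = 1.363 × 3.7527767 = 5.11503

T-interval: x̄ ± E = 69 ± 5.11503 = (63.88497, 74.11503)

Rounded to 2 decimal places:

(63.88, 74.12)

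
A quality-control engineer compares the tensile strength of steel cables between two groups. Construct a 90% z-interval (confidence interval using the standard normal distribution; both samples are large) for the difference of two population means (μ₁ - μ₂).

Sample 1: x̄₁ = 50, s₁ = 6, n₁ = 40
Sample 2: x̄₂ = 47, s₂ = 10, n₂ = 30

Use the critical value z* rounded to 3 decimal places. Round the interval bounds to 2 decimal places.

Both samples are large (n₁ = 40 ≥ 30, n₂ = 30 ≥ 30), so a z-interval for the difference of means applies.

Point estimate: x̄₁ - x̄₂ = 50 - 47 = 3

Standard error: SE = √(s₁²/n₁ + s₂²/n₂)
= √(6²/40 + 10²/30)
= √(0.900000 + 3.333333)
= 2.057507

For 90% confidence, z* = 1.645 (from standard normal table)
Margin of error: E = z* × SE = 1.645 × 2.057507 = 3.3846

Z-interval: (x̄₁ - x̄₂) ± E = 3 ± 3.3846 = (-0.3846, 6.3846)

Rounded to 2 decimal places:

(-0.38, 6.38)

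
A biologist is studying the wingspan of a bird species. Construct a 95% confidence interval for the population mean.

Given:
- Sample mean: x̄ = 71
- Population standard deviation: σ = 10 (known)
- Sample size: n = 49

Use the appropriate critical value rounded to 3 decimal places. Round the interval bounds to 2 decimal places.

The population standard deviation σ is known, so use a z-interval (standard normal critical value).

For 95% confidence, z* = 1.96 (from standard normal table)

Standard error: SE = σ/√n = 10/√49 = 1.428571

Margin of error: E = z* × SE = 1.96 × 1.428571 = 2.8000

Z-interval: x̄ ± E = 71 ± 2.8000 = (68.2000, 73.8000)

Rounded to 2 decimal places:

(68.20, 73.80)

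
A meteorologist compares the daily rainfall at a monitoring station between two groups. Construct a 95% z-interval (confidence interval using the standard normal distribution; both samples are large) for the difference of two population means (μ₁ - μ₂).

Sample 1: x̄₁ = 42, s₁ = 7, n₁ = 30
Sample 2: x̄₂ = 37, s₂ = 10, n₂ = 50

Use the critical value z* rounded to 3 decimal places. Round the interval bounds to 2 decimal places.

Both samples are large (n₁ = 30 ≥ 30, n₂ = 50 ≥ 30), so a z-interval for the difference of means applies.

Point estimate: x̄₁ - x̄₂ = 42 - 37 = 5

Standard error: SE = √(s₁²/n₁ + s₂²/n₂)
= √(7²/30 + 10²/50)
= √(1.633333 + 2.000000)
= 1.906130

For 95% confidence, z* = 1.96 (from standard normal table)
Margin of error: E = z* × SE = 1.96 × 1.906130 = 3.7360

Z-interval: (x̄₁ - x̄₂) ± E = 5 ± 3.7360 = (1.2640, 8.7360)

Rounded to 2 decimal places:

(1.26, 8.74)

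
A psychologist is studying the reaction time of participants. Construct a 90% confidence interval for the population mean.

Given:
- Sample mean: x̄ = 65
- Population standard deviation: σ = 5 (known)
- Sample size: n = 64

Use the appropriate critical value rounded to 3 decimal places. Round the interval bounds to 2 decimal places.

The population standard deviation σ is known, so use a z-interval (standard normal critical value).

For 90% confidence, z* = 1.645 (from standard normal table)

Standard error: SE = σ/√n = 5/√64 = 0.625000

Margin of error: E = z* × SE = 1.645 × 0.625000 = 1.0281

Z-interval: x̄ ± E = 65 ± 1.0281 = (63.9719, 66.0281)

Rounded to 2 decimal places:

(63.97, 66.03)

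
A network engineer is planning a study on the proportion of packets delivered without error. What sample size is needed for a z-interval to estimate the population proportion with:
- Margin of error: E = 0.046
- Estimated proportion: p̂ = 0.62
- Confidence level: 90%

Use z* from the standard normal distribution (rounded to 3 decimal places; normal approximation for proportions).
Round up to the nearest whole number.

Using z* for proportion z-interval (normal approximation).

For 90% confidence, z* = 1.645 (from standard normal table)

Sample size formula for proportion z-interval: n = z*²p̂(1-p̂)/E²

n = 1.645² × 0.62 × 0.38 / 0.046²
  = 2.706025 × 0.2356 / 0.002116
  = 301.2947

Round up to the nearest whole number: n = 302

302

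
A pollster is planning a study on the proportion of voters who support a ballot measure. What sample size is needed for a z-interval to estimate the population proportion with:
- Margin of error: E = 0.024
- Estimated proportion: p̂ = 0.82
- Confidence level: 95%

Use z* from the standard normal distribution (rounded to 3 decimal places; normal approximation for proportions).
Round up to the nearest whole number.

Using z* for proportion z-interval (normal approximation).

For 95% confidence, z* = 1.96 (from standard normal table)

Sample size formula for proportion z-interval: n = z*²p̂(1-p̂)/E²

n = 1.96² × 0.82 × 0.18 / 0.024²
  = 3.8416 × 0.1476 / 0.000576
  = 984.4100

Round up to the nearest whole number: n = 985

985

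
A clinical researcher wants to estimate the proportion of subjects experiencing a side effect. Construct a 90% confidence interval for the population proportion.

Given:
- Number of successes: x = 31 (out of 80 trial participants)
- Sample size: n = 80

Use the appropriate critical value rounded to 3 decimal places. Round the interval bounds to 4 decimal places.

Sample proportion: p̂ = 31/80 = 0.387500

Check conditions for normal approximation:
  np̂ = 31 ≥ 10 ✓
  n(1-p̂) = 49 ≥ 10 ✓

The sample is large enough, so use a z-interval (normal approximation) for the proportion.

For 90% confidence, z* = 1.645 (from standard normal table)

Standard error: SE = √(p̂(1-p̂)/n) = √(0.387500×0.612500/80) = 0.05446831

Margin of error: E = z* × SE = 1.645 × 0.05446831 = 0.089600

Z-interval: p̂ ± E = 0.387500 ± 0.089600 = (0.297900, 0.477100)

Rounded to 4 decimal places:

(0.2979, 0.4771)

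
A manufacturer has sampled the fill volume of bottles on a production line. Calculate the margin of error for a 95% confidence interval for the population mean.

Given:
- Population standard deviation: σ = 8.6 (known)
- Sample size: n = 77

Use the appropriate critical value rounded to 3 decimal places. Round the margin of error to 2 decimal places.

The population standard deviation σ is known, so use the z-interval margin of error formula.

For 95% confidence, z* = 1.96 (from standard normal table)

Margin of error formula for z-interval: E = z* × σ/√n

E = 1.96 × 8.6/√77
  = 1.96 × 0.980061
  = 1.9209

Rounded to 2 decimal places:

1.92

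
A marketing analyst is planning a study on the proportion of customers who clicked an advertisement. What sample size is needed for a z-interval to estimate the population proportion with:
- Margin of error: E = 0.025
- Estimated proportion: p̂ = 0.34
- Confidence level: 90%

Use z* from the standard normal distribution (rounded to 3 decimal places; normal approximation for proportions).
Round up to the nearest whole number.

Using z* for proportion z-interval (normal approximation).

For 90% confidence, z* = 1.645 (from standard normal table)

Sample size formula for proportion z-interval: n = z*²p̂(1-p̂)/E²

n = 1.645² × 0.34 × 0.66 / 0.025²
  = 2.706025 × 0.2244 / 0.000625
  = 971.5712

Round up to the nearest whole number: n = 972

972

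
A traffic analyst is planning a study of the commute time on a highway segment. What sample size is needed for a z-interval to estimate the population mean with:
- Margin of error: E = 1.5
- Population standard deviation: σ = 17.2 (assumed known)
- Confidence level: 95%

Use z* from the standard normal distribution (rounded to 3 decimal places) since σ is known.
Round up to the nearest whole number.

Using z* since population σ is known (z-interval formula).

For 95% confidence, z* = 1.96 (from standard normal table)

Sample size formula for z-interval: n = (z*σ/E)²

n = (1.96 × 17.2 / 1.5)²
  = (22.474667)²
  = 505.1106

Round up to the nearest whole number: n = 506

506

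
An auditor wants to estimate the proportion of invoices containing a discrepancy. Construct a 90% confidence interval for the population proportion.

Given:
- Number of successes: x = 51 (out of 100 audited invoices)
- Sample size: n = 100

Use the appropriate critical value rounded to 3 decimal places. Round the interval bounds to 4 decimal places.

Sample proportion: p̂ = 51/100 = 0.510000

Check conditions for normal approximation:
  np̂ = 51 ≥ 10 ✓
  n(1-p̂) = 49 ≥ 10 ✓

The sample is large enough, so use a z-interval (normal approximation) for the proportion.

For 90% confidence, z* = 1.645 (from standard normal table)

Standard error: SE = √(p̂(1-p̂)/n) = √(0.510000×0.490000/100) = 0.04999000

Margin of error: E = z* × SE = 1.645 × 0.04999000 = 0.082234

Z-interval: p̂ ± E = 0.510000 ± 0.082234 = (0.427766, 0.592234)

Rounded to 4 decimal places:

(0.4278, 0.5922)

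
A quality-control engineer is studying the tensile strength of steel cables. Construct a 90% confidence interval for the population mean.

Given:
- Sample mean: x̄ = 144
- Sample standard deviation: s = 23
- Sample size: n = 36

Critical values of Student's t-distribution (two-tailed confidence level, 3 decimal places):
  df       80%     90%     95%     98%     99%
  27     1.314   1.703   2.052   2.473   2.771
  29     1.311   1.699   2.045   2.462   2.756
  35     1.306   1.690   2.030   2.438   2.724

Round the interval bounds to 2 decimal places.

The population standard deviation σ is unknown (only the sample standard deviation s is given), so use a t-interval with df = n - 1 = 36 - 1 = 35.

For 90% confidence with df = 35, t* = 1.690 (from t-table)

Standard error: SE = s/√n = 23/√36 = 3.833333

Margin of error: E = t* × SE = 1.690 × 3.833333 = 6.4783

T-interval: x̄ ± E = 144 ± 6.4783 = (137.5217, 150.4783)

Rounded to 2 decimal places:

(137.52, 150.48)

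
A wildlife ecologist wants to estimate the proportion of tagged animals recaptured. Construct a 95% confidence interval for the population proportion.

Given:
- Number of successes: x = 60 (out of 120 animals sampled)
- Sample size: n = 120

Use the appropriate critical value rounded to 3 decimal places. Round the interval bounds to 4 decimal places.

Sample proportion: p̂ = 60/120 = 0.500000

Check conditions for normal approximation:
  np̂ = 60 ≥ 10 ✓
  n(1-p̂) = 60 ≥ 10 ✓

The sample is large enough, so use a z-interval (normal approximation) for the proportion.

For 95% confidence, z* = 1.96 (from standard normal table)

Standard error: SE = √(p̂(1-p̂)/n) = √(0.500000×0.500000/120) = 0.04564355

Margin of error: E = z* × SE = 1.96 × 0.04564355 = 0.089461

Z-interval: p̂ ± E = 0.500000 ± 0.089461 = (0.410539, 0.589461)

Rounded to 4 decimal places:

(0.4105, 0.5895)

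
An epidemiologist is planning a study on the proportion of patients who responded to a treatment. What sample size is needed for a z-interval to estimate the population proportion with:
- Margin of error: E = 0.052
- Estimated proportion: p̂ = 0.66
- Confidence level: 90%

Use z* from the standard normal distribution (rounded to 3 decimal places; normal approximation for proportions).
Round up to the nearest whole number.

Using z* for proportion z-interval (normal approximation).

For 90% confidence, z* = 1.645 (from standard normal table)

Sample size formula for proportion z-interval: n = z*²p̂(1-p̂)/E²

n = 1.645² × 0.66 × 0.34 / 0.052²
  = 2.706025 × 0.2244 / 0.002704
  = 224.5681

Round up to the nearest whole number: n = 225

225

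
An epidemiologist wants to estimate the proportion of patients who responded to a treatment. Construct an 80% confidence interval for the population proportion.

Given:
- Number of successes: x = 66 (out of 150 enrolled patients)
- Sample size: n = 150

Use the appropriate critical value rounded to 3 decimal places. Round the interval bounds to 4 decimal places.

Sample proportion: p̂ = 66/150 = 0.440000

Check conditions for normal approximation:
  np̂ = 66 ≥ 10 ✓
  n(1-p̂) = 84 ≥ 10 ✓

The sample is large enough, so use a z-interval (normal approximation) for the proportion.

For 80% confidence, z* = 1.282 (from standard normal table)

Standard error: SE = √(p̂(1-p̂)/n) = √(0.440000×0.560000/150) = 0.04052982

Margin of error: E = z* × SE = 1.282 × 0.04052982 = 0.051959

Z-interval: p̂ ± E = 0.440000 ± 0.051959 = (0.388041, 0.491959)

Rounded to 4 decimal places:

(0.3880, 0.4920)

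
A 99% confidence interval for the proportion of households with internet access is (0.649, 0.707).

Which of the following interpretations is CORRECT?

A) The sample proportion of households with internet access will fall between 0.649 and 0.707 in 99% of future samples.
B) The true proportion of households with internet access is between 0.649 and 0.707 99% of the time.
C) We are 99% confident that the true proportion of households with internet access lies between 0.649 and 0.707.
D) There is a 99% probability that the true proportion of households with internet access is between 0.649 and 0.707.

A confidence interval represents our confidence in the procedure, not a probability statement about the parameter.

Key concept: If we repeated this sampling process many times and computed a 99% CI each time, about 99% of those intervals would contain the true population parameter.

For this specific interval (0.649, 0.707):
- Midpoint (point estimate): 0.678
- Margin of error: 0.029

The correct interpretation is the one stating confidence that the true parameter lies in the interval — option C.

C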